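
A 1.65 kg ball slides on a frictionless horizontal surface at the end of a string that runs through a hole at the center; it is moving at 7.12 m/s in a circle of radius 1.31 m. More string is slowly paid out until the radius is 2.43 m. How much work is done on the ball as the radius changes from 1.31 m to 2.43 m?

Central (radial) force ⇒ zero torque about the center ⇒ m v r is constant.
v₂ = v₁ r₁ / r₂ = (7.12)(1.31) / (2.43) = 3.838 m/s.
W = ΔKE = ½m(v₂² − v₁²) = -29.67 J.

W ≈ -29.7 J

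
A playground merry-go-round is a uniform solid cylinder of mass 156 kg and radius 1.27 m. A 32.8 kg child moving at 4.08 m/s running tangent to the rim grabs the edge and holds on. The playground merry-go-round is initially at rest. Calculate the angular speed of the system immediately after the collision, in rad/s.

The axle reaction passes through the axle and exerts no torque about it; angular momentum about the axle is conserved through the impact.
I_p = ½(156)(1.27)² = 125.8 kg·m². Taking the sense of the child's angular momentum as positive, L_{child} = m v R = (32.8)(4.08)(1.27) = 170.0 kg·m²/s.
L_i = 0 + 170.0 = 170.0 kg·m²/s.
After sticking, I_f = I_p + m R² = 125.8 + (32.8)(1.27)² = 178.7 kg·m².
ω_f = L_i / I_f = 170.0 / 178.7 = 0.9510 rad/s.

|ω_f| ≈ 0.951 rad/s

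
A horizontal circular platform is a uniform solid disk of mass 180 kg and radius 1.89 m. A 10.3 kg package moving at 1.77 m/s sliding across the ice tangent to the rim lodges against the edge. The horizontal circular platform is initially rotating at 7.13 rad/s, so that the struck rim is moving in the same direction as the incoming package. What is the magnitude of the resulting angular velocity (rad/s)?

The axle reaction passes through the central axle and exerts no torque about it; angular momentum about the central axle is conserved through the impact.
I_p = ½(180)(1.89)² = 321.5 kg·m². Taking the sense of the package's angular momentum as positive, L_{package} = m v R = (10.3)(1.77)(1.89) = 34.46 kg·m²/s.
L_i = +I_p ω_p + m v R = +(321.5)(7.13) + 34.46 = 2327 kg·m²/s.
After sticking, I_f = I_p + m R² = 321.5 + (10.3)(1.89)² = 358.3 kg·m².
ω_f = L_i / I_f = 2327 / 358.3 = 6.494 rad/s.

|ω_f| ≈ 6.49 rad/s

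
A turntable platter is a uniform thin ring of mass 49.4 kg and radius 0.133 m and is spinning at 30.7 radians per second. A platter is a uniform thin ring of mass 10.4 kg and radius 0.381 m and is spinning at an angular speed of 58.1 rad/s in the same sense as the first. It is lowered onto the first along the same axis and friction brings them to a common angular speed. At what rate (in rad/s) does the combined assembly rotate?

No external torque acts about the common axis, so total angular momentum is conserved.
Moments of inertia: I_A = (49.4)(0.133)² = 0.8738 kg·m²; I_B = (10.4)(0.381)² = 1.510 kg·m².
Taking A's sense as positive: L = (0.8738)(30.7) + (1.510)(58.1) = 114.5 kg·m²·rad/s.
Combined I = 0.8738 + 1.510 = 2.384 kg·m².
ω_f = L / I = 114.5 / 2.384 = 48.05 rad/s.

|ω_f| ≈ 48.1 rad/s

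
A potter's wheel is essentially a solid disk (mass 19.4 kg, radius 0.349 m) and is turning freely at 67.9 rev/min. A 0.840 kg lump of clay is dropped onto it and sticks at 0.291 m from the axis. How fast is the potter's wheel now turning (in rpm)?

No external torque acts about the axis; L_before = L_after.
I_p = ½(19.4)(0.349)² = 1.181 kg·m².
Added inertia Σmr² = (0.840)(0.291)² = 0.07113 kg·m²; I_f = 1.181 + 0.07113 = 1.253 kg·m².
ω_f = I_p ω_i / I_f = (1.181)(67.9) / 1.253 = 64.04 rpm.

ω_f ≈ 64.0 rpm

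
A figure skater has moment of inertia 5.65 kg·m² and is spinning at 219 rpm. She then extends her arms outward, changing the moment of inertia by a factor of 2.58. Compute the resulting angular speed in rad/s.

Angular momentum about the spin axis is conserved since the torque about it is zero.
I₂ = 2.58 × 5.65 = 14.58 kg·m².
ω₂ = I₁ω₁ / I₂ = (5.650)(219 rpm) / (14.58) = 84.88 rpm = 8.889 rad/s.

ω₂ ≈ 8.89 rad/s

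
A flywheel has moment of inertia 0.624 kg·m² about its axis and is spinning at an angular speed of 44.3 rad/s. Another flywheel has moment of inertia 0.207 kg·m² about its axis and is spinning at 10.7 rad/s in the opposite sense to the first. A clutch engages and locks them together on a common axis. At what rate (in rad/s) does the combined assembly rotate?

|ω_f| ≈ 30.6 rad/s

No external torque acts about the common axis, so total angular momentum is conserved.
Taking A's sense as positive: L = (0.6240)(44.3) − (0.2070)(10.7) = 25.43 kg·m²·rad/s.
Combined I = 0.6240 + 0.2070 = 0.8310 kg·m².
ω_f = L / I = 25.43 / 0.8310 = 30.60 rad/s.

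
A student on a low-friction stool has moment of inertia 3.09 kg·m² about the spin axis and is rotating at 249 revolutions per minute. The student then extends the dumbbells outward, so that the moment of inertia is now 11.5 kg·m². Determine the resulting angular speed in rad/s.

Angular momentum about the spin axis is conserved since the torque about it is zero.
ω₂ = I₁ω₁ / I₂ = (3.090)(249 rpm) / (11.50) = 66.91 rpm = 7.006 rad/s.

ω₂ ≈ 7.01 rad/s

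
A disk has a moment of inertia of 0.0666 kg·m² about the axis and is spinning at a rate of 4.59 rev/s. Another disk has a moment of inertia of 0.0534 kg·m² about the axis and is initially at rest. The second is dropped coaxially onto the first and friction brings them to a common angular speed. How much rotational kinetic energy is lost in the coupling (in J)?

No external torque acts about the common axis, so total angular momentum is conserved.
Taking A's sense as positive: L = (0.06660)(4.59) = 0.3057 kg·m²·rev/s.
Combined I = 0.06660 + 0.05340 = 0.1200 kg·m².
ω_f = L / I = 0.3057 / 0.1200 = 2.547 rev/s.
KE_i = ½ΣIω² = 27.70 J; KE_f = ½(0.1200)(16.01)² = 15.37 J.

ΔKE lost ≈ 12.3 J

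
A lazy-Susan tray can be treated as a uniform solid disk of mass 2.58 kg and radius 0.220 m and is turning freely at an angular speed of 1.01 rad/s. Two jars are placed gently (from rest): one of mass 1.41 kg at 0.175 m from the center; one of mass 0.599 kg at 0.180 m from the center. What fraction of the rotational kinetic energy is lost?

fraction ≈ 0.501

No external torque acts about the center; L_before = L_after.
I_p = ½(2.58)(0.220)² = 0.06244 kg·m².
Added inertia Σmr² = (1.41)(0.175)² + (0.599)(0.180)² = 0.06259 kg·m²; I_f = 0.06244 + 0.06259 = 0.1250 kg·m².
ω_f = I_p ω_i / I_f = (0.06244)(1.01) / 0.1250 = 0.5044 rad/s.
KE_i = ½(0.06244)(1.010 rad/s)² = 0.03185 J; KE_f = ½(0.1250)(0.5044)² = 0.01590 J.
Fraction lost = 0.5006.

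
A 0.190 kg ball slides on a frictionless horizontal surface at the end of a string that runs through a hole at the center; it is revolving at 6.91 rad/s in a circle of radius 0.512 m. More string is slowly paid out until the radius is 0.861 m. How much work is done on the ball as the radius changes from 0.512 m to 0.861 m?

W ≈ -0.769 J

No torque about the axis ⇒ m r₁² ω₁ = m r₂² ω₂.
ω₂ = ω₁ (r₁/r₂)² = (6.91)(0.512/0.861)² = 2.443 rad/s.
W = ΔKE = ½m(v₂² − v₁²) = -0.7686 J.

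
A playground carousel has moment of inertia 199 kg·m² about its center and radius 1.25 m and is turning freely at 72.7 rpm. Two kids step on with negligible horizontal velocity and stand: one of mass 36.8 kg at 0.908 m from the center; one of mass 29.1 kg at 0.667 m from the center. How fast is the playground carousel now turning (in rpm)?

ω_f ≈ 59.7 rpm

The added mass arrives with no angular momentum about the center, and any external torque about the center is negligible, so the system's angular momentum is conserved.
Added inertia Σmr² = (36.8)(0.908)² + (29.1)(0.667)² = 43.29 kg·m²; I_f = 199.0 + 43.29 = 242.3 kg·m².
ω_f = I_p ω_i / I_f = (199.0)(72.7) / 242.3 = 59.71 rpm.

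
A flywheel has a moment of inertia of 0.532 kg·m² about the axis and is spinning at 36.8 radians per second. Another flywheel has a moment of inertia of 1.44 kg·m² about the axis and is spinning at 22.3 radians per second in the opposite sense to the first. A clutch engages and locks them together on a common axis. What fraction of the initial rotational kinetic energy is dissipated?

fraction ≈ 0.945

No external torque acts about the common axis, so total angular momentum is conserved.
Taking A's sense as positive: L = (0.5320)(36.8) − (1.440)(22.3) = -12.53 kg·m²·rad/s.
Combined I = 0.5320 + 1.440 = 1.972 kg·m².
ω_f = L / I = -12.53 / 1.972 = -6.356 rad/s.
KE_i = ½ΣIω² = 718.3 J; KE_f = ½(1.972)(6.356)² = 39.84 J.
Fraction dissipated = (KE_i − KE_f)/KE_i = 0.9445.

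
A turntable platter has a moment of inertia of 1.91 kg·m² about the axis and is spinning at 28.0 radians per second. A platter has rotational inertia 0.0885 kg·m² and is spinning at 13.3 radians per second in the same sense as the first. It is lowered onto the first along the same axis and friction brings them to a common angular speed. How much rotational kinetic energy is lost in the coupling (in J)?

The coupling torques are internal; angular momentum about the shared axis is conserved.
Taking A's sense as positive: L = (1.910)(28.0) + (0.08850)(13.3) = 54.66 kg·m²·rad/s.
Combined I = 1.910 + 0.08850 = 1.998 kg·m².
ω_f = L / I = 54.66 / 1.998 = 27.35 rad/s.
KE_i = ½ΣIω² = 756.5 J; KE_f = ½(1.998)(27.35)² = 747.4 J.

ΔKE lost ≈ 9.14 J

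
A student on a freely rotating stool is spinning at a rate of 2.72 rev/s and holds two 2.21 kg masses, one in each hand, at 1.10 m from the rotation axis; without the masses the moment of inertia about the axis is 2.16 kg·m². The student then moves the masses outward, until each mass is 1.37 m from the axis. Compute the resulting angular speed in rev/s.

No external torque acts about the spin axis, so angular momentum is conserved.
I₁ = 2.16 + 2(2.21)(1.10)² = 7.508 kg·m²; I₂ = 2.16 + 2(2.21)(1.37)² = 10.46 kg·m².
ω₂ = I₁ω₁ / I₂ = (7.508)(2.72 rev/s) / (10.46) = 1.953 rev/s.

ω₂ ≈ 1.95 rev/s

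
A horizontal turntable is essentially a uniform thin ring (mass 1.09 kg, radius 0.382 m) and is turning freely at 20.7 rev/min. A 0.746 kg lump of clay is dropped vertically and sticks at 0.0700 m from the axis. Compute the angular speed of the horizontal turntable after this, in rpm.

ω_f ≈ 20.2 rpm

No external torque acts about the axis; L_before = L_after.
I_p = (1.09)(0.382)² = 0.1591 kg·m².
Added inertia Σmr² = (0.746)(0.0700)² = 0.003655 kg·m²; I_f = 0.1591 + 0.003655 = 0.1627 kg·m².
ω_f = I_p ω_i / I_f = (0.1591)(20.7) / 0.1627 = 20.23 rpm.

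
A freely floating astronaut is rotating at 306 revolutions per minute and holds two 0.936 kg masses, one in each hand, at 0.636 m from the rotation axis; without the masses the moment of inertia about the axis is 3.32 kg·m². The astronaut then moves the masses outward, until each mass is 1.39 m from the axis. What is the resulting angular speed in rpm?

ω₂ ≈ 180 rpm

Angular momentum about the spin axis is conserved since the torque about it is zero.
I₁ = 3.32 + 2(0.936)(0.636)² = 4.077 kg·m²; I₂ = 3.32 + 2(0.936)(1.39)² = 6.937 kg·m².
ω₂ = I₁ω₁ / I₂ = (4.077)(306 rpm) / (6.937) = 179.9 rpm.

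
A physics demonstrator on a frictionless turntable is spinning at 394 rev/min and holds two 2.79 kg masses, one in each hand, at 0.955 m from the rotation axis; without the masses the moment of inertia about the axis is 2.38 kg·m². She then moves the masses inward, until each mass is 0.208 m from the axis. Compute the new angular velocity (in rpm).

ω₂ ≈ 1120 rpm

Angular momentum about the spin axis is conserved since the torque about it is zero.
I₁ = 2.38 + 2(2.79)(0.955)² = 7.469 kg·m²; I₂ = 2.38 + 2(2.79)(0.208)² = 2.621 kg·m².
ω₂ = I₁ω₁ / I₂ = (7.469)(394 rpm) / (2.621) = 1123 rpm.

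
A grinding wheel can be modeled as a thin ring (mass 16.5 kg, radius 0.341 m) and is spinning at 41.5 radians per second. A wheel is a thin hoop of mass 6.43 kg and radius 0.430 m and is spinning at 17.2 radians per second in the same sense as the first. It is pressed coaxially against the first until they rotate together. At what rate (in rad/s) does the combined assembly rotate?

|ω_f| ≈ 32.2 rad/s

The coupling torques are internal; angular momentum about the shared axis is conserved.
Moments of inertia: I_A = (16.5)(0.341)² = 1.919 kg·m²; I_B = (6.43)(0.430)² = 1.189 kg·m².
Taking A's sense as positive: L = (1.919)(41.5) + (1.189)(17.2) = 100.1 kg·m²·rad/s.
Combined I = 1.919 + 1.189 = 3.108 kg·m².
ω_f = L / I = 100.1 / 3.108 = 32.20 rad/s.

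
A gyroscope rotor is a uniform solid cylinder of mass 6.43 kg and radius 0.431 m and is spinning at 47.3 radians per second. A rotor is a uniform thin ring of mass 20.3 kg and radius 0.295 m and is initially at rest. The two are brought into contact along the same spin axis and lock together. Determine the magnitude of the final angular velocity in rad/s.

|ω_f| ≈ 12.0 rad/s

No external torque acts about the common axis, so total angular momentum is conserved.
Moments of inertia: I_A = ½(6.43)(0.431)² = 0.5972 kg·m²; I_B = (20.3)(0.295)² = 1.767 kg·m².
Taking A's sense as positive: L = (0.5972)(47.3) = 28.25 kg·m²·rad/s.
Combined I = 0.5972 + 1.767 = 2.364 kg·m².
ω_f = L / I = 28.25 / 2.364 = 11.95 rad/s.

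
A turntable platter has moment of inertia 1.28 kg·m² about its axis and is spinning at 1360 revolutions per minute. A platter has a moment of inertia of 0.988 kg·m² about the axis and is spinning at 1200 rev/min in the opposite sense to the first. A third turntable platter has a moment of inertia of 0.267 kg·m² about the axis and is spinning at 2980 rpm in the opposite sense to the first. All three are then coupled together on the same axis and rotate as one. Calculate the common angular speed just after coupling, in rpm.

No external torque acts about the common axis, so total angular momentum is conserved.
Taking A's sense as positive: L = (1.280)(1360) − (0.9880)(1200) − (0.2670)(2980) = -240.5 kg·m²·rpm.
Combined I = 1.280 + 0.9880 + 0.2670 = 2.535 kg·m².
ω_f = L / I = -240.5 / 2.535 = -94.86 rpm.

|ω_f| ≈ 94.9 rpm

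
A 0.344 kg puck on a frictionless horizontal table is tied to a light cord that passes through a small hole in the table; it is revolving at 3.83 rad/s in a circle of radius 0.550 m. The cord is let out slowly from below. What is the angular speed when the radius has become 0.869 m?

ω₂ ≈ 1.53 rad/s

The constraining force is radial, so m r² ω about the center is conserved.
ω₂ = ω₁ (r₁/r₂)² = (3.83)(0.550/0.869)² = 1.534 rad/s.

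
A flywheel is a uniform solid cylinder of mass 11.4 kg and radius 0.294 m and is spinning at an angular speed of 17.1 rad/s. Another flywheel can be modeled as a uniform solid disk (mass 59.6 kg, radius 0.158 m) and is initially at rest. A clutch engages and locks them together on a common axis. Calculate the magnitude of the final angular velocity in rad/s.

|ω_f| ≈ 6.81 rad/s

The coupling torques are internal; angular momentum about the shared axis is conserved.
Moments of inertia: I_A = ½(11.4)(0.294)² = 0.4927 kg·m²; I_B = ½(59.6)(0.158)² = 0.7439 kg·m².
Taking A's sense as positive: L = (0.4927)(17.1) = 8.425 kg·m²·rad/s.
Combined I = 0.4927 + 0.7439 = 1.237 kg·m².
ω_f = L / I = 8.425 / 1.237 = 6.813 rad/s.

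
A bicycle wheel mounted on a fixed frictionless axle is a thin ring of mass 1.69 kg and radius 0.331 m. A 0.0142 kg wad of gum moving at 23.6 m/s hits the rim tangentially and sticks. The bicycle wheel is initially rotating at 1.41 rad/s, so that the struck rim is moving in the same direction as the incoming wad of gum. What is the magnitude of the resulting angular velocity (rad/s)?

The axle reaction passes through the axle and exerts no torque about it; angular momentum about the axle is conserved through the impact.
I_p = (1.69)(0.331)² = 0.1852 kg·m². Taking the sense of the wad of gum's angular momentum as positive, L_{wad} = m v R = (0.0142)(23.6)(0.331) = 0.1109 kg·m²/s.
L_i = +I_p ω_p + m v R = +(0.1852)(1.41) + 0.1109 = 0.3720 kg·m²/s.
After sticking, I_f = I_p + m R² = 0.1852 + (0.0142)(0.331)² = 0.1867 kg·m².
ω_f = L_i / I_f = 0.3720 / 0.1867 = 1.992 rad/s.

|ω_f| ≈ 1.99 rad/s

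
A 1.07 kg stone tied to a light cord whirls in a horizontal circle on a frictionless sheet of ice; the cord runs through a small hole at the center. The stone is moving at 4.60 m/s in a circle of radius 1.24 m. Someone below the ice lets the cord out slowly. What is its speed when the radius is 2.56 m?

v₂ ≈ 2.23 m/s

The only horizontal force on the mass is along the cord (radial), so it exerts no torque about the hole and angular momentum m v r is conserved.
v₂ = v₁ r₁ / r₂ = (4.60)(1.24) / (2.56) = 2.228 m/s.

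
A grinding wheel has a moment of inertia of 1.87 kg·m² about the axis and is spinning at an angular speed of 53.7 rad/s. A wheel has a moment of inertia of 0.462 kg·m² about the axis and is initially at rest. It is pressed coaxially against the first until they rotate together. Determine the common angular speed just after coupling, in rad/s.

The coupling torques are internal; angular momentum about the shared axis is conserved.
Taking A's sense as positive: L = (1.870)(53.7) = 100.4 kg·m²·rad/s.
Combined I = 1.870 + 0.4620 = 2.332 kg·m².
ω_f = L / I = 100.4 / 2.332 = 43.06 rad/s.

|ω_f| ≈ 43.1 rad/s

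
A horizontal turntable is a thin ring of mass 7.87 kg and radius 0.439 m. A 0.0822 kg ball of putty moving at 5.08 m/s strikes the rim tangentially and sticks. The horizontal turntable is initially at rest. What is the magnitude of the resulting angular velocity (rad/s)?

The axle reaction passes through the axle and exerts no torque about it; angular momentum about the axle is conserved through the impact.
I_p = (7.87)(0.439)² = 1.517 kg·m². Taking the sense of the ball of putty's angular momentum as positive, L_{ball} = m v R = (0.0822)(5.08)(0.439) = 0.1833 kg·m²/s.
L_i = 0 + 0.1833 = 0.1833 kg·m²/s.
After sticking, I_f = I_p + m R² = 1.517 + (0.0822)(0.439)² = 1.533 kg·m².
ω_f = L_i / I_f = 0.1833 / 1.533 = 0.1196 rad/s.

|ω_f| ≈ 0.120 rad/s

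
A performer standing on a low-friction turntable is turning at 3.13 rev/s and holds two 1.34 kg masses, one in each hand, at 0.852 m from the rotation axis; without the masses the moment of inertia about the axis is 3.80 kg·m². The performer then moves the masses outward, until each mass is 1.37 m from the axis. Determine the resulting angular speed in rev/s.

ω₂ ≈ 2.04 rev/s

With no external torque about the axis, L is conserved: I₁ω₁ = I₂ω₂.
I₁ = 3.80 + 2(1.34)(0.852)² = 5.745 kg·m²; I₂ = 3.80 + 2(1.34)(1.37)² = 8.830 kg·m².
ω₂ = I₁ω₁ / I₂ = (5.745)(3.13 rev/s) / (8.830) = 2.037 rev/s.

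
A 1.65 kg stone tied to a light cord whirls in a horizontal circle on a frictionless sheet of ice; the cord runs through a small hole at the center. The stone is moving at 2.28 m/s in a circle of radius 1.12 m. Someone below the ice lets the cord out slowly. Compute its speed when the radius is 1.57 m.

v₂ ≈ 1.63 m/s

The only horizontal force on the mass is along the cord (radial), so it exerts no torque about the hole and angular momentum m v r is conserved.
v₂ = v₁ r₁ / r₂ = (2.28)(1.12) / (1.57) = 1.626 m/s.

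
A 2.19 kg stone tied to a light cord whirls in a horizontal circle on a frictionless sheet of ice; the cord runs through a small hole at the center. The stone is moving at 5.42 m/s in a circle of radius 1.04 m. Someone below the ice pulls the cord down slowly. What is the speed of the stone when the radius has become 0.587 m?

Central (radial) force ⇒ zero torque about the center ⇒ m v r is constant.
v₂ = v₁ r₁ / r₂ = (5.42)(1.04) / (0.587) = 9.603 m/s.

v₂ ≈ 9.60 m/s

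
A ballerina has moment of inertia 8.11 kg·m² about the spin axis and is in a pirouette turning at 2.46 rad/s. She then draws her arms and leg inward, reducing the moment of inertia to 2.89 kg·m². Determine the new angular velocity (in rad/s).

Angular momentum about the spin axis is conserved since the torque about it is zero.
ω₂ = I₁ω₁ / I₂ = (8.110)(2.46 rad/s) / (2.890) = 6.903 rad/s.

ω₂ ≈ 6.90 rad/s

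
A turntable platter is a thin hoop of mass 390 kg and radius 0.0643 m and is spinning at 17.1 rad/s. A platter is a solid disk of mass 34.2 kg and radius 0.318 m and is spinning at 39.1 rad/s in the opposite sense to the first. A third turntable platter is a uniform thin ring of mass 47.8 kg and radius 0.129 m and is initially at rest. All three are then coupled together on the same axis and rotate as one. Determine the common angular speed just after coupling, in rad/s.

The coupling torques are internal; angular momentum about the shared axis is conserved.
Moments of inertia: I_A = (390)(0.0643)² = 1.612 kg·m²; I_B = ½(34.2)(0.318)² = 1.729 kg·m²; I_C = (47.8)(0.129)² = 0.7954 kg·m².
Taking A's sense as positive: L = (1.612)(17.1) − (1.729)(39.1) = -40.04 kg·m²·rad/s.
Combined I = 1.612 + 1.729 + 0.7954 = 4.137 kg·m².
ω_f = L / I = -40.04 / 4.137 = -9.678 rad/s.

|ω_f| ≈ 9.68 rad/s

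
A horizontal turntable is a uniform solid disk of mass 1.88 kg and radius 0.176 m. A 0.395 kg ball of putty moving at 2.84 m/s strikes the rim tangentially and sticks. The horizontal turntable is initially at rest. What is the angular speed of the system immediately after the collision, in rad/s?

|ω_f| ≈ 4.77 rad/s

About the axle the impulsive forces during the collision are internal, so angular momentum about that axis is conserved.
I_p = ½(1.88)(0.176)² = 0.02912 kg·m². Taking the sense of the ball of putty's angular momentum as positive, L_{ball} = m v R = (0.395)(2.84)(0.176) = 0.1974 kg·m²/s.
L_i = 0 + 0.1974 = 0.1974 kg·m²/s.
After sticking, I_f = I_p + m R² = 0.02912 + (0.395)(0.176)² = 0.04135 kg·m².
ω_f = L_i / I_f = 0.1974 / 0.04135 = 4.774 rad/s.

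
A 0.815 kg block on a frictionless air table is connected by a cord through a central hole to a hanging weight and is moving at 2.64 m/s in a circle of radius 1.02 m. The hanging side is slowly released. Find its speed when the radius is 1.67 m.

v₂ ≈ 1.61 m/s

Central (radial) force ⇒ zero torque about the center ⇒ m v r is constant.
v₂ = v₁ r₁ / r₂ = (2.64)(1.02) / (1.67) = 1.612 m/s.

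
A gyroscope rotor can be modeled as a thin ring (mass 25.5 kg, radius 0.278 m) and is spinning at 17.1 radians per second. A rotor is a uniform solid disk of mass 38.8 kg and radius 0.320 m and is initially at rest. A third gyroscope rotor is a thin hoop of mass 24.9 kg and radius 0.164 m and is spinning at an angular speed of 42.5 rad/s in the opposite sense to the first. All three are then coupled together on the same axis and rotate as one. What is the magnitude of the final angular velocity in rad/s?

|ω_f| ≈ 1.13 rad/s

No external torque acts about the common axis, so total angular momentum is conserved.
Moments of inertia: I_A = (25.5)(0.278)² = 1.971 kg·m²; I_B = ½(38.8)(0.320)² = 1.987 kg·m²; I_C = (24.9)(0.164)² = 0.6697 kg·m².
Taking A's sense as positive: L = (1.971)(17.1) − (0.6697)(42.5) = 5.237 kg·m²·rad/s.
Combined I = 1.971 + 1.987 + 0.6697 = 4.627 kg·m².
ω_f = L / I = 5.237 / 4.627 = 1.132 rad/s.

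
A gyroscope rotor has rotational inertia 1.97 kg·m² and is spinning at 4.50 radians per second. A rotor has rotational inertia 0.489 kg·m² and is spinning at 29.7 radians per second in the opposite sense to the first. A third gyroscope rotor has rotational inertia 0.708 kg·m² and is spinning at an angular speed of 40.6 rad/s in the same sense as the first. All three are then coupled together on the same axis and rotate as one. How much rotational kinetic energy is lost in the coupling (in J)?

ΔKE lost ≈ 735 J

No external torque acts about the common axis, so total angular momentum is conserved.
Taking A's sense as positive: L = (1.970)(4.50) − (0.4890)(29.7) + (0.7080)(40.6) = 23.09 kg·m²·rad/s.
Combined I = 1.970 + 0.4890 + 0.7080 = 3.167 kg·m².
ω_f = L / I = 23.09 / 3.167 = 7.290 rad/s.
KE_i = ½ΣIω² = 819.1 J; KE_f = ½(3.167)(7.290)² = 84.15 J.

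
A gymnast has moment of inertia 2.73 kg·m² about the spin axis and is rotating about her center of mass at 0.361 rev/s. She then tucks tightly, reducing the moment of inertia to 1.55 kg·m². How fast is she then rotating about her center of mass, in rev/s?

ω₂ ≈ 0.636 rev/s

With no external torque about the axis, L is conserved: I₁ω₁ = I₂ω₂.
ω₂ = I₁ω₁ / I₂ = (2.730)(0.361 rev/s) / (1.550) = 0.6358 rev/s.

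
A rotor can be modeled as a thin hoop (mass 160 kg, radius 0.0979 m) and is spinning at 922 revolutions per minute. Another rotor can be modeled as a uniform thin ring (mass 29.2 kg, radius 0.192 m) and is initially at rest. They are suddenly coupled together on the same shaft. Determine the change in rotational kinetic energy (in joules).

ΔKE ≈ -2950 J

The coupling torques are internal; angular momentum about the shared axis is conserved.
Moments of inertia: I_A = (160)(0.0979)² = 1.534 kg·m²; I_B = (29.2)(0.192)² = 1.076 kg·m².
Taking A's sense as positive: L = (1.534)(922) = 1414 kg·m²·rpm.
Combined I = 1.534 + 1.076 = 2.610 kg·m².
ω_f = L / I = 1414 / 2.610 = 541.7 rpm.
KE_i = ½ΣIω² = 7148 J; KE_f = ½(2.610)(56.73)² = 4200 J.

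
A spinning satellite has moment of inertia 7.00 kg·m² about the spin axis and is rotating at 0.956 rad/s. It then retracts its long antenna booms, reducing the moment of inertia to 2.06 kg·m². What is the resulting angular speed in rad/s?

Angular momentum about the spin axis is conserved since the torque about it is zero.
ω₂ = I₁ω₁ / I₂ = (7.000)(0.956 rad/s) / (2.060) = 3.249 rad/s.

ω₂ ≈ 3.25 rad/s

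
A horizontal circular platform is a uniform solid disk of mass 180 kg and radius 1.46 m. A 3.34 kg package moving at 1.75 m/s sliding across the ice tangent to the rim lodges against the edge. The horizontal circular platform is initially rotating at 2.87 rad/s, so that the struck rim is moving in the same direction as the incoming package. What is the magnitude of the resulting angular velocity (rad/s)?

About the central axle the impulsive forces during the collision are internal, so angular momentum about that axis is conserved.
I_p = ½(180)(1.46)² = 191.8 kg·m². Taking the sense of the package's angular momentum as positive, L_{package} = m v R = (3.34)(1.75)(1.46) = 8.534 kg·m²/s.
L_i = +I_p ω_p + m v R = +(191.8)(2.87) + 8.534 = 559.1 kg·m²/s.
After sticking, I_f = I_p + m R² = 191.8 + (3.34)(1.46)² = 199.0 kg·m².
ω_f = L_i / I_f = 559.1 / 199.0 = 2.810 rad/s.

|ω_f| ≈ 2.81 rad/s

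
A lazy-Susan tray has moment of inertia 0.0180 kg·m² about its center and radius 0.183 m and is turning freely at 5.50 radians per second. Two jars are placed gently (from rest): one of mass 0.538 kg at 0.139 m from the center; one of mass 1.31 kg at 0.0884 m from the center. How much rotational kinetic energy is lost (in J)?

The added mass arrives with no angular momentum about the center, and any external torque about the center is negligible, so the system's angular momentum is conserved.
Added inertia Σmr² = (0.538)(0.139)² + (1.31)(0.0884)² = 0.02063 kg·m²; I_f = 0.01800 + 0.02063 = 0.03863 kg·m².
ω_f = I_p ω_i / I_f = (0.01800)(5.50) / 0.03863 = 2.563 rad/s.
KE_i = ½(0.01800)(5.500 rad/s)² = 0.2722 J; KE_f = ½(0.03863)(2.563)² = 0.1269 J.

energy lost ≈ 0.145 J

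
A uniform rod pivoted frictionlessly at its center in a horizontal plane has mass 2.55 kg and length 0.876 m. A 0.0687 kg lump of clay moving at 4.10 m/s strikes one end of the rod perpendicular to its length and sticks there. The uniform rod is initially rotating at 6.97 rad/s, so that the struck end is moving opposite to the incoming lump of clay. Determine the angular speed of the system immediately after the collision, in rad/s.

|ω_f| ≈ 5.75 rad/s

About the pivot the impulsive forces during the collision are internal, so angular momentum about that axis is conserved.
I_p = (1/12)(2.55)(0.876)² = 0.1631 kg·m². Taking the sense of the lump of clay's angular momentum as positive, L_{lump} = m v R = (0.0687)(4.10)(0.876/2) = 0.1234 kg·m²/s.
L_i = −I_p ω_p + m v R = −(0.1631)(6.97) + 0.1234 = -1.013 kg·m²/s.
After sticking, I_f = I_p + m R² = 0.1631 + (0.0687)(0.876/2)² = 0.1762 kg·m².
ω_f = L_i / I_f = -1.013 / 0.1762 = -5.749 rad/s.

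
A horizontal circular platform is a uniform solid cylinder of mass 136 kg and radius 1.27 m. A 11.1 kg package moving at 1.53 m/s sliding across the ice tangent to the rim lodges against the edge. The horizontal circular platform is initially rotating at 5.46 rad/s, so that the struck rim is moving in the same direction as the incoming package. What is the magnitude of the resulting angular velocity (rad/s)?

The axle reaction passes through the central axle and exerts no torque about it; angular momentum about the central axle is conserved through the impact.
I_p = ½(136)(1.27)² = 109.7 kg·m². Taking the sense of the package's angular momentum as positive, L_{package} = m v R = (11.1)(1.53)(1.27) = 21.57 kg·m²/s.
L_i = +I_p ω_p + m v R = +(109.7)(5.46) + 21.57 = 620.4 kg·m²/s.
After sticking, I_f = I_p + m R² = 109.7 + (11.1)(1.27)² = 127.6 kg·m².
ω_f = L_i / I_f = 620.4 / 127.6 = 4.863 rad/s.

|ω_f| ≈ 4.86 rad/s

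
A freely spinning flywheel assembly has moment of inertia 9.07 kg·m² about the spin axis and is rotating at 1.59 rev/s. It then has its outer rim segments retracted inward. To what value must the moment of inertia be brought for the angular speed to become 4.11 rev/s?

With no external torque about the axis, L is conserved: I₁ω₁ = I₂ω₂.
I₂ = I₁ω₁ / ω₂ = (9.07)(1.59) / (4.11) = 3.509 kg·m².

I₂ ≈ 3.51 kg·m²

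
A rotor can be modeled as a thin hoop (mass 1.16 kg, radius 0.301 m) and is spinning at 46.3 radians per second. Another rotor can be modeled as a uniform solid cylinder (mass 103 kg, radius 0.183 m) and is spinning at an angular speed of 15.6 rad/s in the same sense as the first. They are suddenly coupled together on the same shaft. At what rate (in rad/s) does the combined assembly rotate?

The coupling torques are internal; angular momentum about the shared axis is conserved.
Moments of inertia: I_A = (1.16)(0.301)² = 0.1051 kg·m²; I_B = ½(103)(0.183)² = 1.725 kg·m².
Taking A's sense as positive: L = (0.1051)(46.3) + (1.725)(15.6) = 31.77 kg·m²·rad/s.
Combined I = 0.1051 + 1.725 = 1.830 kg·m².
ω_f = L / I = 31.77 / 1.830 = 17.36 rad/s.

|ω_f| ≈ 17.4 rad/s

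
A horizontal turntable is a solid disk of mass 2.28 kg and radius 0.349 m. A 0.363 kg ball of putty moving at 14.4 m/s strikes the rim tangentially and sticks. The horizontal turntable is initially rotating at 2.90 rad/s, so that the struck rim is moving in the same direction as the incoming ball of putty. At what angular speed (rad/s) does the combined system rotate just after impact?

|ω_f| ≈ 12.2 rad/s

The axle reaction passes through the axle and exerts no torque about it; angular momentum about the axle is conserved through the impact.
I_p = ½(2.28)(0.349)² = 0.1389 kg·m². Taking the sense of the ball of putty's angular momentum as positive, L_{ball} = m v R = (0.363)(14.4)(0.349) = 1.824 kg·m²/s.
L_i = +I_p ω_p + m v R = +(0.1389)(2.90) + 1.824 = 2.227 kg·m²/s.
After sticking, I_f = I_p + m R² = 0.1389 + (0.363)(0.349)² = 0.1831 kg·m².
ω_f = L_i / I_f = 2.227 / 0.1831 = 12.16 rad/s.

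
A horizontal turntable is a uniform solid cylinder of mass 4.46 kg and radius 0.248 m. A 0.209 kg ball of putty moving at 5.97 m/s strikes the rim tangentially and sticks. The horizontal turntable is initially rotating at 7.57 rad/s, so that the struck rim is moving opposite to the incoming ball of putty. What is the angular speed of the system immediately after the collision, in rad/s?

About the axle the impulsive forces during the collision are internal, so angular momentum about that axis is conserved.
I_p = ½(4.46)(0.248)² = 0.1372 kg·m². Taking the sense of the ball of putty's angular momentum as positive, L_{ball} = m v R = (0.209)(5.97)(0.248) = 0.3094 kg·m²/s.
L_i = −I_p ω_p + m v R = −(0.1372)(7.57) + 0.3094 = -0.7288 kg·m²/s.
After sticking, I_f = I_p + m R² = 0.1372 + (0.209)(0.248)² = 0.1500 kg·m².
ω_f = L_i / I_f = -0.7288 / 0.1500 = -4.859 rad/s.

|ω_f| ≈ 4.86 rad/s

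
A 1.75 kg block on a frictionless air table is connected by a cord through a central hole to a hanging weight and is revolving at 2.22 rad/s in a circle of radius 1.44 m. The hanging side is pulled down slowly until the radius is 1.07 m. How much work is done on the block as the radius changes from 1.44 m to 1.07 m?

W ≈ 7.25 J

No torque about the axis ⇒ m r₁² ω₁ = m r₂² ω₂.
ω₂ = ω₁ (r₁/r₂)² = (2.22)(1.44/1.07)² = 4.021 rad/s.
W = ΔKE = ½m(v₂² − v₁²) = 7.253 J.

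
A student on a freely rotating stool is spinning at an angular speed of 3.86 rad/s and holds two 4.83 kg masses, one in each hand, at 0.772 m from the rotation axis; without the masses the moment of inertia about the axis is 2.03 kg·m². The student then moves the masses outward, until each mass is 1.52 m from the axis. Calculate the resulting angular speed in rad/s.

ω₂ ≈ 1.23 rad/s

No external torque acts about the spin axis, so angular momentum is conserved.
I₁ = 2.03 + 2(4.83)(0.772)² = 7.787 kg·m²; I₂ = 2.03 + 2(4.83)(1.52)² = 24.35 kg·m².
ω₂ = I₁ω₁ / I₂ = (7.787)(3.86 rad/s) / (24.35) = 1.235 rad/s.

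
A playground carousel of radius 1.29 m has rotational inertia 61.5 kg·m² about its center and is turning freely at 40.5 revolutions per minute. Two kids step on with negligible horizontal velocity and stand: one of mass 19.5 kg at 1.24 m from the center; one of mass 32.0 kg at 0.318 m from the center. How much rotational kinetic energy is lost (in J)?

The added mass arrives with no angular momentum about the center, and any external torque about the center is negligible, so the system's angular momentum is conserved.
Added inertia Σmr² = (19.5)(1.24)² + (32.0)(0.318)² = 33.22 kg·m²; I_f = 61.50 + 33.22 = 94.72 kg·m².
ω_f = I_p ω_i / I_f = (61.50)(40.5) / 94.72 = 26.30 rpm.
KE_i = ½(61.50)(4.241 rad/s)² = 553.1 J; KE_f = ½(94.72)(2.754)² = 359.1 J.

energy lost ≈ 194 J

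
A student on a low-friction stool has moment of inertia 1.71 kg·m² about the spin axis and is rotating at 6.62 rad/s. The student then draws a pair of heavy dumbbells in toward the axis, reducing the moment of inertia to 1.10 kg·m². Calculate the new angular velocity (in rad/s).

ω₂ ≈ 10.3 rad/s

With no external torque about the axis, L is conserved: I₁ω₁ = I₂ω₂.
ω₂ = I₁ω₁ / I₂ = (1.710)(6.62 rad/s) / (1.100) = 10.29 rad/s.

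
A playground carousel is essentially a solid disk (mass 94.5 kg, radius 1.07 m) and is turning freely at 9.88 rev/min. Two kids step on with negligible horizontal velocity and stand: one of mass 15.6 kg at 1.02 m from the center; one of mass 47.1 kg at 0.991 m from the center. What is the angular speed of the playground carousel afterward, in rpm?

ω_f ≈ 4.58 rpm

No external torque acts about the center; L_before = L_after.
I_p = ½(94.5)(1.07)² = 54.10 kg·m².
Added inertia Σmr² = (15.6)(1.02)² + (47.1)(0.991)² = 62.49 kg·m²; I_f = 54.10 + 62.49 = 116.6 kg·m².
ω_f = I_p ω_i / I_f = (54.10)(9.88) / 116.6 = 4.584 rpm.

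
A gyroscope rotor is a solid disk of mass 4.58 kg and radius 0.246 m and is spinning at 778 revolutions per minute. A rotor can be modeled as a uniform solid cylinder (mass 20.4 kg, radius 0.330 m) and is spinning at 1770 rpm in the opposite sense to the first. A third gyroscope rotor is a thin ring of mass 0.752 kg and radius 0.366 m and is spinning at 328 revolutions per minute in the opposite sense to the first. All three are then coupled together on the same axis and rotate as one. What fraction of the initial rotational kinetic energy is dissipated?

fraction ≈ 0.259

The coupling torques are internal; angular momentum about the shared axis is conserved.
Moments of inertia: I_A = ½(4.58)(0.246)² = 0.1386 kg·m²; I_B = ½(20.4)(0.330)² = 1.111 kg·m²; I_C = (0.752)(0.366)² = 0.1007 kg·m².
Taking A's sense as positive: L = (0.1386)(778) − (1.111)(1770) − (0.1007)(328) = -1891 kg·m²·rpm.
Combined I = 0.1386 + 1.111 + 0.1007 = 1.350 kg·m².
ω_f = L / I = -1891 / 1.350 = -1401 rpm.
KE_i = ½ΣIω² = 19600 J; KE_f = ½(1.350)(146.7)² = 14530 J.
Fraction dissipated = (KE_i − KE_f)/KE_i = 0.2588.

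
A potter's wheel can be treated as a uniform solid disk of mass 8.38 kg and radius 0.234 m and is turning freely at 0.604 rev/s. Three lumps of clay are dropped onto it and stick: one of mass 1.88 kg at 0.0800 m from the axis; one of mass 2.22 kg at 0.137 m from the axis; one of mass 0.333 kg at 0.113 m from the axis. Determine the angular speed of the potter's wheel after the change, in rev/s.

The added mass arrives with no angular momentum about the axis, and any external torque about the axis is negligible, so the system's angular momentum is conserved.
I_p = ½(8.38)(0.234)² = 0.2294 kg·m².
Added inertia Σmr² = (1.88)(0.0800)² + (2.22)(0.137)² + (0.333)(0.113)² = 0.05795 kg·m²; I_f = 0.2294 + 0.05795 = 0.2874 kg·m².
ω_f = I_p ω_i / I_f = (0.2294)(0.604) / 0.2874 = 0.4822 rev/s.

ω_f ≈ 0.482 rev/s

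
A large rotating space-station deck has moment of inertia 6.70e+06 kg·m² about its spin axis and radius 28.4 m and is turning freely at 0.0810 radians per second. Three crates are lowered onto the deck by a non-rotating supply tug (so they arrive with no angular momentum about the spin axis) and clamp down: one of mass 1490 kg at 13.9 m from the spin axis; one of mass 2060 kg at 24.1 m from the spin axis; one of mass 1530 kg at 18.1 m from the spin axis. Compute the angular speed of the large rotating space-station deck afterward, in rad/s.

ω_f ≈ 0.0625 rad/s

No external torque acts about the spin axis; L_before = L_after.
Added inertia Σmr² = (1490)(13.9)² + (2060)(24.1)² + (1530)(18.1)² = 1.986e+06 kg·m²; I_f = 6.700e+06 + 1.986e+06 = 8.686e+06 kg·m².
ω_f = I_p ω_i / I_f = (6.700e+06)(0.0810) / 8.686e+06 = 0.06248 rad/s.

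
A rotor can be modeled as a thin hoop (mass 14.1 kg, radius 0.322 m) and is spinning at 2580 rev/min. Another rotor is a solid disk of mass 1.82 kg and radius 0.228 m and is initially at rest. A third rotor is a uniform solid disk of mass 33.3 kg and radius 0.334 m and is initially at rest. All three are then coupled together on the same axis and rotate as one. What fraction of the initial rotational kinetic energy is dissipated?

No external torque acts about the common axis, so total angular momentum is conserved.
Moments of inertia: I_A = (14.1)(0.322)² = 1.462 kg·m²; I_B = ½(1.82)(0.228)² = 0.04731 kg·m²; I_C = ½(33.3)(0.334)² = 1.857 kg·m².
Taking A's sense as positive: L = (1.462)(2580) = 3772 kg·m²·rpm.
Combined I = 1.462 + 0.04731 + 1.857 = 3.367 kg·m².
ω_f = L / I = 3772 / 3.367 = 1120 rpm.
KE_i = ½ΣIω² = 53360 J; KE_f = ½(3.367)(117.3)² = 23170 J.
Fraction dissipated = (KE_i − KE_f)/KE_i = 0.5658.

fraction ≈ 0.566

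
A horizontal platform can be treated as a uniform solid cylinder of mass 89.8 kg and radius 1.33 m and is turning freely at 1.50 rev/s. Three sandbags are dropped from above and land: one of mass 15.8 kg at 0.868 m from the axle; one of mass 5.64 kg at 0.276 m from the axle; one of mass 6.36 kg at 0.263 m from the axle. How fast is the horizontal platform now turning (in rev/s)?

The added mass arrives with no angular momentum about the axle, and any external torque about the axle is negligible, so the system's angular momentum is conserved.
I_p = ½(89.8)(1.33)² = 79.42 kg·m².
Added inertia Σmr² = (15.8)(0.868)² + (5.64)(0.276)² + (6.36)(0.263)² = 12.77 kg·m²; I_f = 79.42 + 12.77 = 92.20 kg·m².
ω_f = I_p ω_i / I_f = (79.42)(1.50) / 92.20 = 1.292 rev/s.

ω_f ≈ 1.29 rev/s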